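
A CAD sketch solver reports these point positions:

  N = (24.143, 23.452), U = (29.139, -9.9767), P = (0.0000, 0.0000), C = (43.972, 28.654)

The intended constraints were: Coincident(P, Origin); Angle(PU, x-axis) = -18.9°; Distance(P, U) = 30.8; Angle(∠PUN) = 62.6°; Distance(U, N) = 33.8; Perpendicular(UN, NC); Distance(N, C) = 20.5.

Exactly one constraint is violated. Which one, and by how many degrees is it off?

Perpendicular(UN, NC) — off by 6.20°.

P = (0.00, 0.00) ✓; PU at -18.90° ✓; |PU| = 30.80 ✓; ∠PUN = 62.60° ✓; |UN| = 33.80 ✓; ∠(UN, NC) = 83.80° ✗; |NC| = 20.50 ✓.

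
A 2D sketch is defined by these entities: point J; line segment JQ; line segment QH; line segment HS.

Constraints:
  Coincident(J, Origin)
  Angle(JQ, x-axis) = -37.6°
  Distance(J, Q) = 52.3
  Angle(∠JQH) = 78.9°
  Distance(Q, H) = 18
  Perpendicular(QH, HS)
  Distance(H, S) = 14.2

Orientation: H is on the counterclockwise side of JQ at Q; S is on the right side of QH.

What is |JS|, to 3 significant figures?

66.0

J is at the origin; JQ runs at -37.6° with length 52.3, so Q = 52.3·(cos -37.6°, sin -37.6°) = (41.4, -31.9). ∠JQH = 78.9°, so QH runs at -37.6° + (180° − 78.9°) = 63.5° from the x-axis; with |QH| = 18.0, H = Q + 18.0·(cos 63.5°, sin 63.5°) = (49.5, -15.8). QH ⟂ HS; with |HS| = 14.2 on the right of QH, S = H + 14.2·(0.895, -0.446) = (62.2, -22.1). Then |JS| = |S − J| = 66.0.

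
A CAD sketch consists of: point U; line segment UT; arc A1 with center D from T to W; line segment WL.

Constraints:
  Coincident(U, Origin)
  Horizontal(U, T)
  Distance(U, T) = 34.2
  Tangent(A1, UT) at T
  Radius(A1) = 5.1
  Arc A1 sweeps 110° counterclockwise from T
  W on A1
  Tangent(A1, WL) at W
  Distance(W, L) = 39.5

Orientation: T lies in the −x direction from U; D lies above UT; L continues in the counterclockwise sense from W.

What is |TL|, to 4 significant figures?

44.82

On A1, T sits at bearing -90° from D; a 110° counterclockwise sweep puts W at bearing 20°, so W = D + 5.1·(cos 20°, sin 20°) = (-29.41, 6.844). A1 meets WL tangentially, so DW is at right angles to WL, so WL runs along (−sin 20°, cos 20°); with |WL| = 39.5, L = (-42.92, 43.96). Then |TL| = |L − T| = 44.82.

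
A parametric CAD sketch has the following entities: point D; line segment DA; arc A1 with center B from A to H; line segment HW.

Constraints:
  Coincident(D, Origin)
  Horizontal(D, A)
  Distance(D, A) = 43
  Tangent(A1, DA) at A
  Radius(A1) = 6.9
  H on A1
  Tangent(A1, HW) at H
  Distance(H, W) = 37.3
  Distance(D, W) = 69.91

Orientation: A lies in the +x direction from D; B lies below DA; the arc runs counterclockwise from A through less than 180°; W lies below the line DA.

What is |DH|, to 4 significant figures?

38.39

Checks: D.y = 0.00, A.y = 0.00 ✓; |BH| = 6.900 ✓; ∠(BH, HW) = 90.00° ✓; |HW| = 37.30 ✓; |DW| = 69.91 ✓.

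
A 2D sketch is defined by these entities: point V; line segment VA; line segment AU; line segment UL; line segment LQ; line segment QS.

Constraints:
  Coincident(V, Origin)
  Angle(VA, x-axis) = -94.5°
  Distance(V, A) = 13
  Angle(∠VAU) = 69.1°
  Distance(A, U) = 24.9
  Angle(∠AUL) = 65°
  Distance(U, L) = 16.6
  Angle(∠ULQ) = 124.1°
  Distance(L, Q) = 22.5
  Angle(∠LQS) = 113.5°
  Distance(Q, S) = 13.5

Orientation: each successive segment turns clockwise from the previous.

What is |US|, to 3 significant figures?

37.2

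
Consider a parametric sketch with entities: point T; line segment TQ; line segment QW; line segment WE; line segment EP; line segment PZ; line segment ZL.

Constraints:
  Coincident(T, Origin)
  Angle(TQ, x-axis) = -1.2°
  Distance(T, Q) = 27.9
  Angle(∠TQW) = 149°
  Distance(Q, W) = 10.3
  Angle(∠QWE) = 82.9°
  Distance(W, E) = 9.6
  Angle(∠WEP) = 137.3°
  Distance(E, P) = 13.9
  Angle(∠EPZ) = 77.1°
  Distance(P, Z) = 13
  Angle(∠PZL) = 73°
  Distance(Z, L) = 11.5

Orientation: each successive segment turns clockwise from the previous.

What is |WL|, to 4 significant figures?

8.095

T is at the origin; TQ runs at -1.2° with length 27.9, so Q = (27.89, -0.5843). ∠TQW = 149.0° gives QW at -32.20° from the x-axis; with |QW| = 10.3, W = (36.61, -6.073). ∠QWE = 82.9° gives WE at -129.3° from the x-axis; with |WE| = 9.6, E = (30.53, -13.50). ∠WEP = 137.3° gives EP at -172.0° from the x-axis; with |EP| = 13.9, P = (16.76, -15.44). ∠EPZ = 77.1° gives PZ at 85.10° from the x-axis; with |PZ| = 13.0, Z = (17.87, -2.484). ∠PZL = 73.0° gives ZL at -21.90° from the x-axis; with |ZL| = 11.5, L = (28.55, -6.773). Then |WL| = |L − W| = 8.095.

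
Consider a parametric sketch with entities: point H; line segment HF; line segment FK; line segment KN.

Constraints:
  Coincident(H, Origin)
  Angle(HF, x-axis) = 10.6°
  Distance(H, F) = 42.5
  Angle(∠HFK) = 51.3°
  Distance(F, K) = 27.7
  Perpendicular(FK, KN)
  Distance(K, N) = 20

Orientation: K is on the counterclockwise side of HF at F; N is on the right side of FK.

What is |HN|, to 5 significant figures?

53.180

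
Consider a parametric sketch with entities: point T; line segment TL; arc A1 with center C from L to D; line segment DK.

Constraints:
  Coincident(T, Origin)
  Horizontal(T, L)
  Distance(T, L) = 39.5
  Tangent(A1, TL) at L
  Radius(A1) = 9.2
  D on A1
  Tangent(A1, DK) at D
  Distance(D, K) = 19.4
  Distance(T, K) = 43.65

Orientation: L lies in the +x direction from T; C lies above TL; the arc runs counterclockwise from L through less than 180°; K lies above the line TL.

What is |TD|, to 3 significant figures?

48.6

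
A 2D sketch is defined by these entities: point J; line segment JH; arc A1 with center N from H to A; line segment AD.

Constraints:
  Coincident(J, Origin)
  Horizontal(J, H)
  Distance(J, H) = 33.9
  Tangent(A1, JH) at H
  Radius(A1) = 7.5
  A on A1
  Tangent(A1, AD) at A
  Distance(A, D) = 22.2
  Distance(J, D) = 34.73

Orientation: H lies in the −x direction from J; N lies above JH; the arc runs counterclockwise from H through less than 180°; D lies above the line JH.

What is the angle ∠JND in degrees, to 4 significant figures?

70.30°

Checks: |JH| = 33.90 ✓; ∠(NH, HJ) = 90.00° ✓; |NH| = 7.500 ✓; |NA| = 7.500 ✓; ∠(NA, AD) = 90.00° ✓; |AD| = 22.20 ✓; |JD| = 34.73 ✓.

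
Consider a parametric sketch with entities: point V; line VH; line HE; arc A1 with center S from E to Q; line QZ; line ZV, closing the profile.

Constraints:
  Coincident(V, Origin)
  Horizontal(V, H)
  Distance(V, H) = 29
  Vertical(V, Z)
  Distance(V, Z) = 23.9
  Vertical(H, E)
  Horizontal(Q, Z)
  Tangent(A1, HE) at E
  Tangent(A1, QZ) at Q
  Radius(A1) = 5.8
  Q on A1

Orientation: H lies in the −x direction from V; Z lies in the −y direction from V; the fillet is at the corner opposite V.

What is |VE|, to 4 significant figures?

34.18

V is at the origin; VH is horizontal with |VH| = 29.0 and H on the −x side, so H = (-29.00, 0.000). VZ is vertical with |VZ| = 23.9 and Z on the −y side, so Z = (0.000, -23.90). The virtual corner opposite V is at (-29.00, -23.90). Tangency of A1 to HE means the radius SE is perpendicular to HE and since A1 is tangent to QZ there, SQ ⟂ QZ, with radius 5.8, so the center S sits 5.8 in from both sides at S = (-23.20, -18.10). That places the tangent points at E = (-29.00, -18.10) on HE and Q = (-23.20, -23.90) on QZ. Then |VE| = |E − V| = 34.18.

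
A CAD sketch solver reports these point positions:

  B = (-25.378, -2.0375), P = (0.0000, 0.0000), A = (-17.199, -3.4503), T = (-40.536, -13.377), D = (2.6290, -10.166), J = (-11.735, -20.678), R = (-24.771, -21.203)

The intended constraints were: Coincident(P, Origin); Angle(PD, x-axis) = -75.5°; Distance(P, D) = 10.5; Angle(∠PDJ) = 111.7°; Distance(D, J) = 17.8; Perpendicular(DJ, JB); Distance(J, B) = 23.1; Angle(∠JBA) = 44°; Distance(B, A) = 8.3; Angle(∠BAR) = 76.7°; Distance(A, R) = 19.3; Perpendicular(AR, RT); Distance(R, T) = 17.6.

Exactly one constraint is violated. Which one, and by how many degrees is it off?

Perpendicular(AR, RT) — off by 3.30°.

P = (0.00, 0.00) ✓; PD at -75.50° ✓; |PD| = 10.50 ✓; ∠PDJ = 111.7° ✓; |DJ| = 17.80 ✓; ∠(DJ, JB) = 90.00° ✓; |JB| = 23.10 ✓; ∠JBA = 44.00° ✓; |BA| = 8.300 ✓; ∠BAR = 76.70° ✓; |AR| = 19.30 ✓; ∠(AR, RT) = 93.30° ✗; |RT| = 17.60 ✓.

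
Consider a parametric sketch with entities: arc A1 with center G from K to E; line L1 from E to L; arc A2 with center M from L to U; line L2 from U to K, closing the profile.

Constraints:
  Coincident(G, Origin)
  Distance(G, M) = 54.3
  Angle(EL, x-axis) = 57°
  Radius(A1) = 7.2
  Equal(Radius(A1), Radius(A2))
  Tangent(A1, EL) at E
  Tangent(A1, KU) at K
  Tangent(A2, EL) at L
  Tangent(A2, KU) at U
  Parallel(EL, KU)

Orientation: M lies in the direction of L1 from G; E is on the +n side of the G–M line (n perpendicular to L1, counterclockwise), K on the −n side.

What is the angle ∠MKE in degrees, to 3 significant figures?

82.4°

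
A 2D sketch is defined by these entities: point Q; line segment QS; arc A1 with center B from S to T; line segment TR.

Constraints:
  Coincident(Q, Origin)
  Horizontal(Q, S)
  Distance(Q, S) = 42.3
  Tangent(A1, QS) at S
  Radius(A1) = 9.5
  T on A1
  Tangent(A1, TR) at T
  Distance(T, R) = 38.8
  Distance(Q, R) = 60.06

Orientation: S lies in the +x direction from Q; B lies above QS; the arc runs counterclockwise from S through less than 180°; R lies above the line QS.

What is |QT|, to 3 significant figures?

52.7

Checks: ∠(BS, SQ) = 90.00° ✓; |BS| = 9.500 ✓; |BT| = 9.500 ✓; ∠(BT, TR) = 90.00° ✓; |TR| = 38.80 ✓; |QR| = 60.06 ✓.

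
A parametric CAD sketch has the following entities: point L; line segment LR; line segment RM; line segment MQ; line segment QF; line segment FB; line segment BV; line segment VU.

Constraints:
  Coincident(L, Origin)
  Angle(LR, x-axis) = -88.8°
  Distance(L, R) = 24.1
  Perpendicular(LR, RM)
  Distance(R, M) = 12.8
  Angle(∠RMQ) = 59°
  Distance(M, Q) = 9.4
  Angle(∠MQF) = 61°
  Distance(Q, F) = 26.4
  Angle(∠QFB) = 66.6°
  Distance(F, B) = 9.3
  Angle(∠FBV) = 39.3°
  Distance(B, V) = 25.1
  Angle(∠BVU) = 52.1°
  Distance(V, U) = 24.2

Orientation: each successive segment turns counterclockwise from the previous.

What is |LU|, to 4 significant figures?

48.90

∠FBV = 39.3° gives BV at 135.3° from the x-axis; with |BV| = 25.1, V = (-13.01, -22.23). ∠BVU = 52.1° gives VU at -96.80° from the x-axis; with |VU| = 24.2, U = (-15.87, -46.26). Then |LU| = |U − L| = 48.90.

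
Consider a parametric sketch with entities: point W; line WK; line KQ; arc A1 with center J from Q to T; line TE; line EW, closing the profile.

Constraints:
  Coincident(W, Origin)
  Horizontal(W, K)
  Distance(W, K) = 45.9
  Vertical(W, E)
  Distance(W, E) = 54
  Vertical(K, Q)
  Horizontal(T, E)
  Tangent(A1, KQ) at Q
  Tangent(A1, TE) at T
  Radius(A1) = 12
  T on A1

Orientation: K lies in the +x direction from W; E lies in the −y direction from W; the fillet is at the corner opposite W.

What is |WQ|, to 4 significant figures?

62.22

W is at the origin; W and K share the same y with |WK| = 45.9 and K on the +x side, so K = (45.90, 0.000). W and E share the same x with |WE| = 54.0 and E on the −y side, so E = (0.000, -54.00). The virtual corner opposite W is at (45.90, -54.00). A1 meets KQ tangentially, so JQ is at right angles to KQ and the tangent condition forces JT to be normal to TE, with radius 12.0, so the center J sits 12.0 in from both sides at J = (33.90, -42.00). That places the tangent points at Q = (45.90, -42.00) on KQ and T = (33.90, -54.00) on TE. Then |WQ| = |Q − W| = 62.22.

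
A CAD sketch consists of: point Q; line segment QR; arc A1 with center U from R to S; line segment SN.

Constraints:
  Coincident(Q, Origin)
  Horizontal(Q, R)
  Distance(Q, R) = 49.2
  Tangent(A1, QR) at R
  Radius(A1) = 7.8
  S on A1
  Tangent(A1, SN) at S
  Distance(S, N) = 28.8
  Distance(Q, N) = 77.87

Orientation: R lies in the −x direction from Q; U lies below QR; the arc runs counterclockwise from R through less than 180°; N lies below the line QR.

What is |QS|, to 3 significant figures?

55.2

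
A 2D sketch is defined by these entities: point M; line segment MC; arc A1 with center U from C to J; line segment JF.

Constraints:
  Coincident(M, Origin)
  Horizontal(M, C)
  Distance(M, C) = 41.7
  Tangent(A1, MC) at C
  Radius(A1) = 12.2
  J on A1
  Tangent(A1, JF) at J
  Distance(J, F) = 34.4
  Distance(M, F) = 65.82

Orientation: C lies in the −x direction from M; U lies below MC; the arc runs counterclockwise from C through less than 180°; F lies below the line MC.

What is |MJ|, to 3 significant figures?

55.6

Checks: |UJ| = 12.20 ✓; ∠(UJ, JF) = 90.00° ✓; |JF| = 34.40 ✓; |MF| = 65.82 ✓.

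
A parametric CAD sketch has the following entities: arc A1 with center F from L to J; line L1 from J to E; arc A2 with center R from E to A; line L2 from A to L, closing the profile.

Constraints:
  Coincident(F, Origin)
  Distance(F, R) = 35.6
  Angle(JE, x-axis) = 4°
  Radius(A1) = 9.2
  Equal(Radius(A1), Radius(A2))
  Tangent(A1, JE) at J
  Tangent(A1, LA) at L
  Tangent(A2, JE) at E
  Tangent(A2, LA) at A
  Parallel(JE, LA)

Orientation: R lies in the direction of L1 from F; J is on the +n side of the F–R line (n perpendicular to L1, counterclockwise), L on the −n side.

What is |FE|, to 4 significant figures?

36.77

The slot axis is L1's direction at 4.0°, so u = (cos 4.0°, sin 4.0°) = (0.9976, 0.06976) and n = (−sin 4.0°, cos 4.0°) = (-0.06976, 0.9976). F is at the origin and R lies 35.6 along u from F, so R = 35.6·u = (35.51, 2.483). Tangency of A1 to both parallel lines with radius 9.2 puts J and L at F ± 9.2·n: J = (-0.6418, 9.178), L = (0.6418, -9.178). Equal radii place E and A the same way about R: E = R + 9.2·n = (34.87, 11.66), A = R − 9.2·n = (36.16, -6.694). Then |FE| = |E − F| = 36.77.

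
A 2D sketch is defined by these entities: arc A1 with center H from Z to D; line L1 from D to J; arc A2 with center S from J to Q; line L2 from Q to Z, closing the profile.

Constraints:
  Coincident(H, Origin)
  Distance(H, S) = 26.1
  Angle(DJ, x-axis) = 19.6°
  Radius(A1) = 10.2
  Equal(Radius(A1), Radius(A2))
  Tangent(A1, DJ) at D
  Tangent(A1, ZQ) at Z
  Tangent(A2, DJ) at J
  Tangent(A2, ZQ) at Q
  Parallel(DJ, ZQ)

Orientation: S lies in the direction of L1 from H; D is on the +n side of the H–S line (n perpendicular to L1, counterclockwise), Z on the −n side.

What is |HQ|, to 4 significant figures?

28.02

Tangency of A1 to both parallel lines with radius 10.2 puts D and Z at H ± 10.2·n: D = (-3.422, 9.609), Z = (3.422, -9.609). Equal radii place J and Q the same way about S: J = S + 10.2·n = (21.17, 18.36), Q = S − 10.2·n = (28.01, -0.8537). Then |HQ| = |Q − H| = 28.02.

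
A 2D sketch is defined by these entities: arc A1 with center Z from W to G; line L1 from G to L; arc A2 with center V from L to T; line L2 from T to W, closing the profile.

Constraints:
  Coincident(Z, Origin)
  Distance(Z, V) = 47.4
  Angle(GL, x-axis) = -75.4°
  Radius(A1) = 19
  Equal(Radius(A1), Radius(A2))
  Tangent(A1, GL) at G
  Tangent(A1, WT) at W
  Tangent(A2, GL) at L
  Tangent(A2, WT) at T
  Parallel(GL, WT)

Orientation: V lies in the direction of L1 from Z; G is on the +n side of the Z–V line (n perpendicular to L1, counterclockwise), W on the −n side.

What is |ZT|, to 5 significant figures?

51.066

The slot axis is L1's direction at -75.4°, so u = (cos -75.4°, sin -75.4°) = (0.25207, -0.96771) and n = (−sin -75.4°, cos -75.4°) = (0.96771, 0.25207). Z is at the origin and V lies 47.4 along u from Z, so V = 47.4·u = (11.948, -45.869). Tangency of A1 to both parallel lines with radius 19.0 puts G and W at Z ± 19.0·n: G = (18.386, 4.7893), W = (-18.386, -4.7893). Equal radii place L and T the same way about V: L = V + 19.0·n = (30.335, -41.080), T = V − 19.0·n = (-6.4384, -50.659). Then |ZT| = |T − Z| = 51.066.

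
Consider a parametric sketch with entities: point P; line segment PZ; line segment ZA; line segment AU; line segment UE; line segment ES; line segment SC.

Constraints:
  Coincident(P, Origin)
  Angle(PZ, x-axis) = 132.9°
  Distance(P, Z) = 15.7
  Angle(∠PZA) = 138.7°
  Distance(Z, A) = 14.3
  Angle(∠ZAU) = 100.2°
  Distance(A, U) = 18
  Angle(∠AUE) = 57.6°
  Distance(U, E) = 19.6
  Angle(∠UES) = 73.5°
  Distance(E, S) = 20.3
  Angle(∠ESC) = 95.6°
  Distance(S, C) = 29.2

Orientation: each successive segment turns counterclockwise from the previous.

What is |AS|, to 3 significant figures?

5.98

P is at the origin; PZ runs at 132.9° with length 15.7, so Z = (-10.7, 11.5). ∠PZA = 138.7° gives ZA at 174° from the x-axis; with |ZA| = 14.3, A = (-24.9, 12.9). ∠ZAU = 100.2° gives AU at -106° from the x-axis; with |AU| = 18.0, U = (-29.9, -4.36). ∠AUE = 57.6° gives UE at 16.4° from the x-axis; with |UE| = 19.6, E = (-11.1, 1.18). ∠UES = 73.5° gives ES at 123° from the x-axis; with |ES| = 20.3, S = (-22.1, 18.2). Then |AS| = |S − A| = 5.98.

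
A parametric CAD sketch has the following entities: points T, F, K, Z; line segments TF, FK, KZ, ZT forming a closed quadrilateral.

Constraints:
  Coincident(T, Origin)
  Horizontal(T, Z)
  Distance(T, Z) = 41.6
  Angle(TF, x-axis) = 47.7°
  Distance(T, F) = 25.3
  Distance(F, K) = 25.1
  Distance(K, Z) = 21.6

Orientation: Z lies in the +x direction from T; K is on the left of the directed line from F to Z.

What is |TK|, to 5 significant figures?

47.193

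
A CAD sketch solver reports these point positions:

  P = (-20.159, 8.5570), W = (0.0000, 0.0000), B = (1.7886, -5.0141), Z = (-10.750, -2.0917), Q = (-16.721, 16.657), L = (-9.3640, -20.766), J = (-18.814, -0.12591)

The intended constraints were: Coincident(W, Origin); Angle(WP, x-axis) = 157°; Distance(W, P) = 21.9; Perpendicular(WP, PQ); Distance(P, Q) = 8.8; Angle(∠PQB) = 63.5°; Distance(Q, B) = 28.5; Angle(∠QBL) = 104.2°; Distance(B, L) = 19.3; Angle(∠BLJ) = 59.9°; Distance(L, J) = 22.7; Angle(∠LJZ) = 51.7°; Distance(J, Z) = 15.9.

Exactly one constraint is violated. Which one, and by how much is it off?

Distance(J, Z) = 15.9 — off by 7.60.

W = (0.00, 0.00) ✓; WP at 157.0° ✓; |WP| = 21.90 ✓; ∠(WP, PQ) = 90.00° ✓; |PQ| = 8.799 ✓; ∠PQB = 63.50° ✓; |QB| = 28.50 ✓; ∠QBL = 104.2° ✓; |BL| = 19.30 ✓; ∠BLJ = 59.90° ✓; |LJ| = 22.70 ✓; ∠LJZ = 51.70° ✓; |JZ| = 8.300 ✗.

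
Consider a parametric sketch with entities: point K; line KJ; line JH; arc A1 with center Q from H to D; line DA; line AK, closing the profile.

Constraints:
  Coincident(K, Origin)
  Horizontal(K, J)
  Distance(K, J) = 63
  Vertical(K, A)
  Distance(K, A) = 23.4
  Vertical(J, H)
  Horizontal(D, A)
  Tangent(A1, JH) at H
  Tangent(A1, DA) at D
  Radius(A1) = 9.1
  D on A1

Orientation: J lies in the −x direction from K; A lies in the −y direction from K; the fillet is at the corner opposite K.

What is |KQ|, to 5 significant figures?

55.765

K is at the origin; KJ is horizontal with |KJ| = 63.0 and J on the −x side, so J = (-63.000, 0.0000). K and A share the same x with |KA| = 23.4 and A on the −y side, so A = (0.0000, -23.400). The virtual corner opposite K is at (-63.000, -23.400). A1 meets JH tangentially, so QH is at right angles to JH and tangency of A1 to DA means the radius QD is perpendicular to DA, with radius 9.1, so the center Q sits 9.1 in from both sides at Q = (-53.900, -14.300). Then |KQ| = |Q − K| = 55.765.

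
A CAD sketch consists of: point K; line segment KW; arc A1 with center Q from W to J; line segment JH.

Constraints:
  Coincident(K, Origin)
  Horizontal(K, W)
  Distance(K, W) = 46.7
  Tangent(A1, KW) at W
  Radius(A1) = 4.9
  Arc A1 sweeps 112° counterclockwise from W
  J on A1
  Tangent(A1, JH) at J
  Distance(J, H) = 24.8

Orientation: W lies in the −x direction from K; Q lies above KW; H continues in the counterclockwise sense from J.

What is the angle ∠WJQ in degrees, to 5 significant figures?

34.000°

K is at the origin; K and W share the same y with |KW| = 46.7 and W on the −x side, so W = (-46.700, 0.0000). Tangency of A1 to KW means the radius QW is perpendicular to KW, so Q = W + (0, 4.9) = (-46.700, 4.9000). On A1, W sits at bearing -90° from Q; a 112° counterclockwise sweep puts J at bearing 22°, so J = Q + 4.9·(cos 22°, sin 22°) = (-42.157, 6.7356). Then cos ∠WJQ = JW·JQ / (|JW||JQ|), giving 34.000°.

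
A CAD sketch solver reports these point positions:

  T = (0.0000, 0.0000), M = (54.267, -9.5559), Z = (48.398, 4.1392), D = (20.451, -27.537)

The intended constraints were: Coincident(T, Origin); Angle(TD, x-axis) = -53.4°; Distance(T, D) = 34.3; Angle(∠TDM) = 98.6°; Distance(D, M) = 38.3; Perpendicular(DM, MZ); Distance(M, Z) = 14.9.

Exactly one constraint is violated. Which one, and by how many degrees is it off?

Perpendicular(DM, MZ) — off by 4.80°.

T = (0.00, 0.00) ✓; TD at -53.40° ✓; |TD| = 34.30 ✓; ∠TDM = 98.60° ✓; |DM| = 38.30 ✓; ∠(DM, MZ) = 85.20° ✗; |MZ| = 14.90 ✓.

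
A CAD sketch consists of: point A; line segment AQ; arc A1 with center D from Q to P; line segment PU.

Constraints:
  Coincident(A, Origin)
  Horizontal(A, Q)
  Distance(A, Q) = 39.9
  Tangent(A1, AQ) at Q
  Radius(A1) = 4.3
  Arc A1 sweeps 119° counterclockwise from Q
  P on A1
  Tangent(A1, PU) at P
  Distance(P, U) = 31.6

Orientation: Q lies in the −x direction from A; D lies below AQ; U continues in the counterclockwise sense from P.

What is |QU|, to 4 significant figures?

35.93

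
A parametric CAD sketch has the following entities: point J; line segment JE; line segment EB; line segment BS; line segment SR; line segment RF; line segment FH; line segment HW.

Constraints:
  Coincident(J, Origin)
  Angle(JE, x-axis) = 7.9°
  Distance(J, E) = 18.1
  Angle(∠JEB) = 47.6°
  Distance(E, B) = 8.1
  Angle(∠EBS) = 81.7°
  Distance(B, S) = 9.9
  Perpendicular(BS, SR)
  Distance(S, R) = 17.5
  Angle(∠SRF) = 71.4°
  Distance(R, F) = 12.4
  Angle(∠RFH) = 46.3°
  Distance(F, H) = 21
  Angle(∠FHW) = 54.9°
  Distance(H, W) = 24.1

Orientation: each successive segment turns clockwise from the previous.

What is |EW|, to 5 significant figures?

23.286

∠RFH = 46.3° gives FH at 164.90° from the x-axis; with |FH| = 21.0, H = (3.6275, 9.9627). ∠FHW = 54.9° gives HW at 39.800° from the x-axis; with |HW| = 24.1, W = (22.143, 25.389). Then |EW| = |W − E| = 23.286.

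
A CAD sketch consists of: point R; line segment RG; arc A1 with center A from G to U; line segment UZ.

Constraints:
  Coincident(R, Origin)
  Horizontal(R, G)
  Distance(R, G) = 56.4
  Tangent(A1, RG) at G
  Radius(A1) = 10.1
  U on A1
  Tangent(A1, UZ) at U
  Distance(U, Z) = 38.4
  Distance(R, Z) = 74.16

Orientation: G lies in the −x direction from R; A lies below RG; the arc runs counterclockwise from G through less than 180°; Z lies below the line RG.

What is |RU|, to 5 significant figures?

67.339

Checks: |AU| = 10.10 ✓; ∠(AU, UZ) = 90.00° ✓; |UZ| = 38.40 ✓; |RZ| = 74.16 ✓.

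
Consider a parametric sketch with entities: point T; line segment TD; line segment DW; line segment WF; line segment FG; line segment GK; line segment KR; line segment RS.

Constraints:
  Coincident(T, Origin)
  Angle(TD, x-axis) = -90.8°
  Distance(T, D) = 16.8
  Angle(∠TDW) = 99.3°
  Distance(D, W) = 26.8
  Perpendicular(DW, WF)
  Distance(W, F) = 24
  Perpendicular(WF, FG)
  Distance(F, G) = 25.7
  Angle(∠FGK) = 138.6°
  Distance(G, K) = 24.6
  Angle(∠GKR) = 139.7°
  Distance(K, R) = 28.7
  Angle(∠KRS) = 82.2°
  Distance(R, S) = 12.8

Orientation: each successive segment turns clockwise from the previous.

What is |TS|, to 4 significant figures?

37.83

T is at the origin; TD runs at -90.8° with length 16.8, so D = (-0.2346, -16.80). ∠TDW = 99.3° gives DW at -171.5° from the x-axis; with |DW| = 26.8, W = (-26.74, -20.76). DW ⟂ WF, so WF runs at 98.50°; with |WF| = 24.0, F = (-30.29, 2.977). WF is perpendicular to FG, so FG runs at 8.500°; with |FG| = 25.7, G = (-4.870, 6.775). ∠FGK = 138.6° gives GK at -32.90° from the x-axis; with |GK| = 24.6, K = (15.78, -6.587). ∠GKR = 139.7° gives KR at -73.20° from the x-axis; with |KR| = 28.7, R = (24.08, -34.06). ∠KRS = 82.2° gives RS at -171.0° from the x-axis; with |RS| = 12.8, S = (11.44, -36.06). Then |TS| = |S − T| = 37.83.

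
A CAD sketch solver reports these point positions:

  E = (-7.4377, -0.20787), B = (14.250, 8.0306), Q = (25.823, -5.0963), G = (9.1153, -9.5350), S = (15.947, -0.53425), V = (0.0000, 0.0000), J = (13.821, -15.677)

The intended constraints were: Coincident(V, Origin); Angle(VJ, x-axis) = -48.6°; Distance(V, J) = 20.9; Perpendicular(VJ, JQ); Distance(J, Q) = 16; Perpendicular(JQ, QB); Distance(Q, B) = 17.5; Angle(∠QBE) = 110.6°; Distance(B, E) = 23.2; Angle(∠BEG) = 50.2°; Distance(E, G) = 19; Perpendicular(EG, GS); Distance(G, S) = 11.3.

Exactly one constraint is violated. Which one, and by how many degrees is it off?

Perpendicular(EG, GS) — off by 7.80°.

V = (0.00, 0.00) ✓; VJ at -48.60° ✓; |VJ| = 20.90 ✓; ∠(VJ, JQ) = 90.00° ✓; |JQ| = 16.00 ✓; ∠(JQ, QB) = 90.00° ✓; |QB| = 17.50 ✓; ∠QBE = 110.6° ✓; |BE| = 23.20 ✓; ∠BEG = 50.20° ✓; |EG| = 19.00 ✓; ∠(EG, GS) = 82.20° ✗; |GS| = 11.30 ✓.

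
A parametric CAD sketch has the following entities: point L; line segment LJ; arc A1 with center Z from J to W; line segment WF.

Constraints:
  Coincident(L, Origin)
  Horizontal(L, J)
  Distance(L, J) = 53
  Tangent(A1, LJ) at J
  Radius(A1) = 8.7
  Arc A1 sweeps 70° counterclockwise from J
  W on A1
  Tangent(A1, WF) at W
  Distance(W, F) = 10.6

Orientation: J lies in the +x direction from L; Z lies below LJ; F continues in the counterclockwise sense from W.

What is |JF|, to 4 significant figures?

19.63

L is at the origin; LJ is horizontal with |LJ| = 53.0 and J on the +x side, so J = (53.00, 0.000). The tangent condition forces ZJ to be normal to LJ, so Z = J + (0, -8.7) = (53.00, -8.700). On A1, J sits at bearing 90° from Z; a 70° counterclockwise sweep puts W at bearing 160°, so W = Z + 8.7·(cos 160°, sin 160°) = (44.82, -5.724). A1 meets WF tangentially, so ZW is at right angles to WF, so WF runs along (−sin 160°, cos 160°); with |WF| = 10.6, F = (41.20, -15.69). Then |JF| = |F − J| = 19.63.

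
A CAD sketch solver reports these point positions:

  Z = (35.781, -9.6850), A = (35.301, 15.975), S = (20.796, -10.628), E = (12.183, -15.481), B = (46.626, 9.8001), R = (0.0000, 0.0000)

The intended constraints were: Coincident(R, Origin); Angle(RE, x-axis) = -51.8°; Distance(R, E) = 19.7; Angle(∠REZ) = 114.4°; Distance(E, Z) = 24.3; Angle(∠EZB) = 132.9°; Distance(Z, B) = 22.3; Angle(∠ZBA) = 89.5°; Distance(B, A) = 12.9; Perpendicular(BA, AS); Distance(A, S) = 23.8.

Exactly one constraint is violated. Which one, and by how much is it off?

Distance(A, S) = 23.8 — off by 6.50.

R = (0.00, 0.00) ✓; RE at -51.80° ✓; |RE| = 19.70 ✓; ∠REZ = 114.4° ✓; |EZ| = 24.30 ✓; ∠EZB = 132.9° ✓; |ZB| = 22.30 ✓; ∠ZBA = 89.50° ✓; |BA| = 12.90 ✓; ∠(BA, AS) = 90.00° ✓; |AS| = 30.30 ✗.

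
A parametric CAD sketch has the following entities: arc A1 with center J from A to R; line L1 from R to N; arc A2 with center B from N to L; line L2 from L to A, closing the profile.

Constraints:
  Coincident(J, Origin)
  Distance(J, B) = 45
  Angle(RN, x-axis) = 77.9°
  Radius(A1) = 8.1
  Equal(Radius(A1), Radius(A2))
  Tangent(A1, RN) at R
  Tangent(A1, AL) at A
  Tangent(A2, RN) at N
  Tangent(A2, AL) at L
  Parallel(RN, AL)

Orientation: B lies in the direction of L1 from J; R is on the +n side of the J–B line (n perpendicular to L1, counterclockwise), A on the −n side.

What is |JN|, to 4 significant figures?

45.72

The slot axis is L1's direction at 77.9°, so u = (cos 77.9°, sin 77.9°) = (0.2096, 0.9778) and n = (−sin 77.9°, cos 77.9°) = (-0.9778, 0.2096). J is at the origin and B lies 45.0 along u from J, so B = 45.0·u = (9.433, 44.00). Tangency of A1 to both parallel lines with radius 8.1 puts R and A at J ± 8.1·n: R = (-7.920, 1.698), A = (7.920, -1.698). Equal radii place N and L the same way about B: N = B + 8.1·n = (1.513, 45.70), L = B − 8.1·n = (17.35, 42.30). Then |JN| = |N − J| = 45.72.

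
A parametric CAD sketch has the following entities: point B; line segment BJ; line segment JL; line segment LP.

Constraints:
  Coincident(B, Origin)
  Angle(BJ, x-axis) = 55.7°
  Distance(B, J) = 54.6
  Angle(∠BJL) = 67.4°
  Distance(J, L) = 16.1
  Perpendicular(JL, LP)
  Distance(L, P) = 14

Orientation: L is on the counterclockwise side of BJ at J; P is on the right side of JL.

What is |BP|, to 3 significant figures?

64.6

B is at the origin; BJ runs at 55.7° with length 54.6, so J = 54.6·(cos 55.7°, sin 55.7°) = (30.8, 45.1). ∠BJL = 67.4°, so JL runs at 55.7° + (180° − 67.4°) = 168° from the x-axis; with |JL| = 16.1, L = J + 16.1·(cos 168°, sin 168°) = (15.0, 48.4). JL is perpendicular to LP; with |LP| = 14.0 on the right of JL, P = L + 14.0·(0.203, 0.979) = (17.8, 62.1). Then |BP| = |P − B| = 64.6.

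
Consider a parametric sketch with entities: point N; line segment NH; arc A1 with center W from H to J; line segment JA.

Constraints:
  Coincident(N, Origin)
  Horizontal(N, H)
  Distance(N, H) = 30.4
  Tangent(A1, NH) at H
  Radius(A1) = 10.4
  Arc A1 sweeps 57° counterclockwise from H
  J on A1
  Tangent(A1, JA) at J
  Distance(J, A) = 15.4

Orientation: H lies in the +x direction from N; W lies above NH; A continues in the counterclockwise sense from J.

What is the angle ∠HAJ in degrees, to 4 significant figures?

11.11°

N is at the origin; NH is horizontal with |NH| = 30.4 and H on the +x side, so H = (30.40, 0.000). Since A1 is tangent to NH there, WH ⟂ NH, so W = H + (0, 10.4) = (30.40, 10.40). On A1, H sits at bearing -90° from W; a 57° counterclockwise sweep puts J at bearing -33°, so J = W + 10.4·(cos -33°, sin -33°) = (39.12, 4.736). A1 meets JA tangentially, so WJ is at right angles to JA, so JA runs along (−sin -33°, cos -33°); with |JA| = 15.4, A = (47.51, 17.65). Then cos ∠HAJ = AH·AJ / (|AH||AJ|), giving 11.11°.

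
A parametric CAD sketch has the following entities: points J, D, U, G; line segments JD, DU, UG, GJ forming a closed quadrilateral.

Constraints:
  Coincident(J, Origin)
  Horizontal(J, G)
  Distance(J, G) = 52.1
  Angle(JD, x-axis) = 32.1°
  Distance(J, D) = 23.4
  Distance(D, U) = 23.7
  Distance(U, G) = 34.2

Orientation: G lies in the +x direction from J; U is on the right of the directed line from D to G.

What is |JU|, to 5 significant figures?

22.788

J is at the origin; JG is horizontal with |JG| = 52.1 and G in +x, so G = (52.1, 0). JD runs at 32.1° with |JD| = 23.4, so D = (19.823, 12.435). U is determined by |DU| = 23.7 and |UG| = 34.2 together: it lies at the intersection of circle(D, 23.7) and circle(G, 34.2). With |DG| = 34.590, the foot of the radical line on DG is 8.5069 from D and the perpendicular offset is √(23.7² − 8.5069²) = 22.121. Taking the right-of-DG solution: U = (19.809, -11.265).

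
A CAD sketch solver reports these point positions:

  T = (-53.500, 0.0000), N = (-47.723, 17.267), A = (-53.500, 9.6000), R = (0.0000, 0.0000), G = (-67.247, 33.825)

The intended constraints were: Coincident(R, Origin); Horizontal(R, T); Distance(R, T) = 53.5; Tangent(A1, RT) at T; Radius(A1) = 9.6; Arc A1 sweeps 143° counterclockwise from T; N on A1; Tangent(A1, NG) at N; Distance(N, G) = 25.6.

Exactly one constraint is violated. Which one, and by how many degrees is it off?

Tangent(A1, NG) at N — off by 3.30°.

R = (0.00, 0.00) ✓; R.y = 0.00, T.y = 0.00 ✓; |RT| = 53.50 ✓; ∠(AT, TR) = 90.00° ✓; |AT| = 9.600 ✓; bearing(A→N) − bearing(A→T) = 143.0° ✓; |AN| = 9.600 ✓; ∠(AN, NG) = 93.30° ✗; |NG| = 25.60 ✓.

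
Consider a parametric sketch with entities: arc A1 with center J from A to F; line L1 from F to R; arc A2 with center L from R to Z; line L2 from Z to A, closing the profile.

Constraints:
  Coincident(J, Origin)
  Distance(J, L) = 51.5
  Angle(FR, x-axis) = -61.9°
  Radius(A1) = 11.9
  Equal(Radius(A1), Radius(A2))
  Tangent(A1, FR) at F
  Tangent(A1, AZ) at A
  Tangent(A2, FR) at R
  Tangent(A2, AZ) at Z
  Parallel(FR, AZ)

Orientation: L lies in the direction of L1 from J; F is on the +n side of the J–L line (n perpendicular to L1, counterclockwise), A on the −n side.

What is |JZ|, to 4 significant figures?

52.86

Tangency of A1 to both parallel lines with radius 11.9 puts F and A at J ± 11.9·n: F = (10.50, 5.605), A = (-10.50, -5.605). Equal radii place R and Z the same way about L: R = L + 11.9·n = (34.75, -39.82), Z = L − 11.9·n = (13.76, -51.03). Then |JZ| = |Z − J| = 52.86.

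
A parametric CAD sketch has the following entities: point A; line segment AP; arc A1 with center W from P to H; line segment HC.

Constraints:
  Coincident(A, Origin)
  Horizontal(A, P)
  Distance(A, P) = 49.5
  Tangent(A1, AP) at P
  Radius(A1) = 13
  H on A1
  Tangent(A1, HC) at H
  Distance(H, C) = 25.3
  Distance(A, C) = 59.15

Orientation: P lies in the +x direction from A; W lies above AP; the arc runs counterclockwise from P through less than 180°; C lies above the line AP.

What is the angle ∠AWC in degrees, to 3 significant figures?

91.4°

Checks: A = (0.00, 0.00) ✓; A.y = 0.00, P.y = 0.00 ✓; |WH| = 13.00 ✓; ∠(WH, HC) = 90.00° ✓; |HC| = 25.30 ✓; |AC| = 59.15 ✓.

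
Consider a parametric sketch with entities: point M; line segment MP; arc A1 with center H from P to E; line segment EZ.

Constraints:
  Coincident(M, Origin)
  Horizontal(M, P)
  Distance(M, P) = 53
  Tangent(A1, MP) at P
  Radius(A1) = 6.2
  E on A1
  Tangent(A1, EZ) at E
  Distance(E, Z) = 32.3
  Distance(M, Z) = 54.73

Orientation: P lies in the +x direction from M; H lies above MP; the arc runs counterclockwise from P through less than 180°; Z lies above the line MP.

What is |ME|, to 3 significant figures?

59.0

Checks: |HE| = 6.200 ✓; ∠(HE, EZ) = 90.00° ✓; |EZ| = 32.30 ✓; |MZ| = 54.73 ✓.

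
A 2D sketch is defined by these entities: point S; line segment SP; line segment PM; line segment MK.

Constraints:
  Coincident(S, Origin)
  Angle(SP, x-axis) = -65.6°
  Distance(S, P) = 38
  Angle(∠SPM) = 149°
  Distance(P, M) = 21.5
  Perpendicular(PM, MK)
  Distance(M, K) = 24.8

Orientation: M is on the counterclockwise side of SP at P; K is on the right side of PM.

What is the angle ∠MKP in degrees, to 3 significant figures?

40.9°

∠SPM = 149.0°, so PM runs at -65.6° + (180° − 149.0°) = -34.6° from the x-axis; with |PM| = 21.5, M = P + 21.5·(cos -34.6°, sin -34.6°) = (33.4, -46.8). The perpendicularity gives MK at right angles to PM; with |MK| = 24.8 on the right of PM, K = M + 24.8·(-0.568, -0.823) = (19.3, -67.2). Then cos ∠MKP = KM·KP / (|KM||KP|), giving 40.9°.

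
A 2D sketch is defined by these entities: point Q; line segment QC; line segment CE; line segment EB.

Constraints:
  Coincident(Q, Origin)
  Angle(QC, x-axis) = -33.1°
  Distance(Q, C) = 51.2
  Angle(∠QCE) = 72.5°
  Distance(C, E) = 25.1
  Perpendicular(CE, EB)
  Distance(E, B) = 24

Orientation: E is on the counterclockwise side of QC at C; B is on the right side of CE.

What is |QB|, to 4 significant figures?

73.47

Q is at the origin; QC runs at -33.1° with length 51.2, so C = 51.2·(cos -33.1°, sin -33.1°) = (42.89, -27.96). ∠QCE = 72.5°, so CE runs at -33.1° + (180° − 72.5°) = 74.40° from the x-axis; with |CE| = 25.1, E = C + 25.1·(cos 74.40°, sin 74.40°) = (49.64, -3.785). CE is perpendicular to EB; with |EB| = 24.0 on the right of CE, B = E + 24.0·(0.9632, -0.2689) = (72.76, -10.24). Then |QB| = |B − Q| = 73.47.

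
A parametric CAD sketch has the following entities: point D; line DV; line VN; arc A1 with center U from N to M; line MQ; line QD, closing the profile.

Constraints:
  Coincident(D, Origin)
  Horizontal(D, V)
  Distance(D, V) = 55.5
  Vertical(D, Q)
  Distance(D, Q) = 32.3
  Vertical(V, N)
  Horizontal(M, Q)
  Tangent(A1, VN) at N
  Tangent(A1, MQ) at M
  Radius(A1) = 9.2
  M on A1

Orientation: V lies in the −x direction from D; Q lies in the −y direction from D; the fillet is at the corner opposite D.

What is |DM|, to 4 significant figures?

56.45

D is at the origin; DV is horizontal with |DV| = 55.5 and V on the −x side, so V = (-55.50, 0.000). DQ is vertical with |DQ| = 32.3 and Q on the −y side, so Q = (0.000, -32.30). The virtual corner opposite D is at (-55.50, -32.30). The tangent condition forces UN to be normal to VN and tangency of A1 to MQ means the radius UM is perpendicular to MQ, with radius 9.2, so the center U sits 9.2 in from both sides at U = (-46.30, -23.10). That places the tangent points at N = (-55.50, -23.10) on VN and M = (-46.30, -32.30) on MQ. Then |DM| = |M − D| = 56.45.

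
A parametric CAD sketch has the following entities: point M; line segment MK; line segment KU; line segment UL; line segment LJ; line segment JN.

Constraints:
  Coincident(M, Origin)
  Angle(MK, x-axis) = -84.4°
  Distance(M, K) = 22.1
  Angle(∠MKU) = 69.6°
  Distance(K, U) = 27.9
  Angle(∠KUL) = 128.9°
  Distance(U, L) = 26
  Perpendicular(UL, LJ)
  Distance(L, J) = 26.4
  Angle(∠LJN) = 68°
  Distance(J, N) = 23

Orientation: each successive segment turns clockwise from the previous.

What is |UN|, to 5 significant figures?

18.388

M is at the origin; MK runs at -84.4° with length 22.1, so K = (2.1566, -21.995). ∠MKU = 69.6° gives KU at 165.20° from the x-axis; with |KU| = 27.9, U = (-24.818, -14.868). ∠KUL = 128.9° gives UL at 114.10° from the x-axis; with |UL| = 26.0, L = (-35.434, 8.8661). UL is perpendicular to LJ, so LJ runs at 24.100°; with |LJ| = 26.4, J = (-11.336, 19.646). ∠LJN = 68.0° gives JN at -87.900° from the x-axis; with |JN| = 23.0, N = (-10.493, -3.3385). Then |UN| = |N − U| = 18.388.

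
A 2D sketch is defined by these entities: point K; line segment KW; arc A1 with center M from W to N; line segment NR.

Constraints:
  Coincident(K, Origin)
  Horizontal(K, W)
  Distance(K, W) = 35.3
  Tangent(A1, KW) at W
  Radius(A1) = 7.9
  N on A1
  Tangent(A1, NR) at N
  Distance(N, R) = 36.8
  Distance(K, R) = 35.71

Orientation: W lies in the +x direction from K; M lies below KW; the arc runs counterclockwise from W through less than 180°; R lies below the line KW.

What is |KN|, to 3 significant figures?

28.9

K is at the origin; K and W share the same y with |KW| = 35.3 and W on the +x side, so W = (35.3, 0.00). Since A1 is tangent to KW there, MW ⟂ KW, so M = W + (0, -7.9) = (35.3, -7.90). Since MN ⟂ NR (tangency), |MR| = √(7.9² + 36.8²) = 37.6 regardless of where N sits on A1. So R lies on both circle(K, 35.71) and circle(M, 37.6); the below-KW intersection is R = (8.78, -34.6). N is the foot of the tangent from R: N = (28.6, -3.64).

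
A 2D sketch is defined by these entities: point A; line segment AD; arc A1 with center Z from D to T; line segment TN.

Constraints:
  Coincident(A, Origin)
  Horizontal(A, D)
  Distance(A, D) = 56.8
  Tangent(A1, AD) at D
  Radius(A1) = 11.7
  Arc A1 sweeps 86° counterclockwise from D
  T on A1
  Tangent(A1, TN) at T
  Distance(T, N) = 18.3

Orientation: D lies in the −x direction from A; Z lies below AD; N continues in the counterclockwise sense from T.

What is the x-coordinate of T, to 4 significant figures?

-68.47

A is at the origin; A and D share the same y with |AD| = 56.8 and D on the −x side, so D = (-56.80, 0.000). The tangent condition forces ZD to be normal to AD, so Z = D + (0, -11.7) = (-56.80, -11.70). On A1, D sits at bearing 90° from Z; an 86° counterclockwise sweep puts T at bearing 176°, so T = Z + 11.7·(cos 176°, sin 176°) = (-68.47, -10.88). So T.x = -68.47.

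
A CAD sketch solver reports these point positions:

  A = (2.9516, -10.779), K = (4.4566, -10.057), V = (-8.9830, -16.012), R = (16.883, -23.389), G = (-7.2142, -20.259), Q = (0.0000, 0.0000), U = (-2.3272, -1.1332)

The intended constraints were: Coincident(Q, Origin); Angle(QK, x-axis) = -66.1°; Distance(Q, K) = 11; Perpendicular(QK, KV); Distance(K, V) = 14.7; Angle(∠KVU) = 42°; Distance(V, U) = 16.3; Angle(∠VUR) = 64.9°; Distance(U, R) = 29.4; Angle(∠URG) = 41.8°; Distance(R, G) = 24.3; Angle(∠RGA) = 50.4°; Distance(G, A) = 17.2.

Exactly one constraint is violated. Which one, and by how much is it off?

Distance(G, A) = 17.2 — off by 3.30.

Q = (0.00, 0.00) ✓; QK at -66.10° ✓; |QK| = 11.00 ✓; ∠(QK, KV) = 90.00° ✓; |KV| = 14.70 ✓; ∠KVU = 42.00° ✓; |VU| = 16.30 ✓; ∠VUR = 64.90° ✓; |UR| = 29.40 ✓; ∠URG = 41.80° ✓; |RG| = 24.30 ✓; ∠RGA = 50.40° ✓; |GA| = 13.90 ✗.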